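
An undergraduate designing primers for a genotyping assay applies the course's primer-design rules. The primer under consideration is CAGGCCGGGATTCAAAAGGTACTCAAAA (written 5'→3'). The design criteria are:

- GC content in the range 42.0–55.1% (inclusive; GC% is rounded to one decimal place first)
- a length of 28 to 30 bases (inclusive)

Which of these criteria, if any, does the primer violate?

Base counts: A=11, T=4, G=7, C=6 (length 28).
GC content: GC 13/28 = 46.4% ✓
length: length 28 ✓

Meets all criteria.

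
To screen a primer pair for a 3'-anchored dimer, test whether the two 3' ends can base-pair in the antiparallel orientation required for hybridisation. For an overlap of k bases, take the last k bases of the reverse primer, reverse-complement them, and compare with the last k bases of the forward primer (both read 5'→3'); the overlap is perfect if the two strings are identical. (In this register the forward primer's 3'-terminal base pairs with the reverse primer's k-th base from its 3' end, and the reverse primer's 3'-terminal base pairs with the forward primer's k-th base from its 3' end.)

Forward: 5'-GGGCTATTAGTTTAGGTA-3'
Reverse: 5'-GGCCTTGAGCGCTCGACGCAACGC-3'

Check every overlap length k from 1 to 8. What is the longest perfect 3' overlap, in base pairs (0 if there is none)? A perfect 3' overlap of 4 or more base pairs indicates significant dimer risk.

Longest perfect overlap: 0 complementary base pairs; below the dimer-risk threshold (threshold 4).

Last 8 bases (5'→3') — forward …TTTAGGTA, reverse …CGCAACGC.
Reverse complement of the reverse primer's last 8 bases: GCGTTGCG; its first k bases are the reverse complement of the reverse primer's last k bases, so a perfect k-base overlap needs the forward primer's last k bases to equal them.
Comparing (forward last k vs required): k=1: A vs G ✗; k=2: TA vs GC ✗; k=3: GTA vs GCG ✗; k=4: GGTA vs GCGT ✗; k=5: AGGTA vs GCGTT ✗; k=6: TAGGTA vs GCGTTG ✗; k=7: TTAGGTA vs GCGTTGC ✗; k=8: TTTAGGTA vs GCGTTGCG ✗.
No overlap length from 1 to 8 is perfect, so the longest perfect 3' overlap is 0.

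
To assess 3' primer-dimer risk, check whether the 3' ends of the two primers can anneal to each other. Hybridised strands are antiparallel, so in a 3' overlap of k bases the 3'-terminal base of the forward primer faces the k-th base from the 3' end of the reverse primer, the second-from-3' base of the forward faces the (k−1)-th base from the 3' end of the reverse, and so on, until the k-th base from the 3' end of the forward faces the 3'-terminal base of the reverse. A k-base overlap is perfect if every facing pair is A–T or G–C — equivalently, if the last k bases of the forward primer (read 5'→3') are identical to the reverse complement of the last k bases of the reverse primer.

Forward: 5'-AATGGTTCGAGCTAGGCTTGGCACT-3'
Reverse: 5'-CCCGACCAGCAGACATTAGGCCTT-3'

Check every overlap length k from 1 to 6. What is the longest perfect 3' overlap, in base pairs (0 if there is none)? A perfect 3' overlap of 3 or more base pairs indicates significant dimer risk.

Longest perfect overlap: 0 complementary base pairs; below the dimer-risk threshold (threshold 3).

Last 6 bases (5'→3') — forward …GGCACT, reverse …GGCCTT.
Reverse complement of the reverse primer's last 6 bases: AAGGCC; its first k bases are the reverse complement of the reverse primer's last k bases, so a perfect k-base overlap needs the forward primer's last k bases to equal them.
Comparing (forward last k vs required): k=1: T vs A ✗; k=2: CT vs AA ✗; k=3: ACT vs AAG ✗; k=4: CACT vs AAGG ✗; k=5: GCACT vs AAGGC ✗; k=6: GGCACT vs AAGGCC ✗.
No overlap length from 1 to 6 is perfect, so the longest perfect 3' overlap is 0.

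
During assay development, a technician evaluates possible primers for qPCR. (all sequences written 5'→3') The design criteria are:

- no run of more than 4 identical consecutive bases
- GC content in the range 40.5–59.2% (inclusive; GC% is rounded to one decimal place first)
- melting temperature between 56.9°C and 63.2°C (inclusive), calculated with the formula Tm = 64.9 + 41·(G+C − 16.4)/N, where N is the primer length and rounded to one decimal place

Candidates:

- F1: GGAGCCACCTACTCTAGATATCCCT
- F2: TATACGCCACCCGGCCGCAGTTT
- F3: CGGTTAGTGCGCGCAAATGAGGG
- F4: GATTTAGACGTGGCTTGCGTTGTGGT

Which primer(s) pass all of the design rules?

F1 (25 nt, A=6 T=6 G=4 C=9): longest run = 3 ✓; GC 13/25 = 52.0% ✓; Tm = 64.9 + 41·(13 − 16.4)/25 = 59.3°C ✓ — passes.
F2 (23 nt, A=4 T=5 G=5 C=9): longest run = 3 ✓; GC 14/23 = 60.9%, outside 40.5–59.2% ✗; Tm = 64.9 + 41·(14 − 16.4)/23 = 60.6°C ✓ — fails.
F3 (23 nt, A=5 T=4 G=10 C=4): longest run = 3 ✓; GC 14/23 = 60.9%, outside 40.5–59.2% ✗; Tm = 64.9 + 41·(14 − 16.4)/23 = 60.6°C ✓ — fails.
F4 (26 nt, A=3 T=10 G=10 C=3): longest run = 3 ✓; GC 13/26 = 50.0% ✓; Tm = 64.9 + 41·(13 − 16.4)/26 = 59.5°C ✓ — passes.

F1 and F4.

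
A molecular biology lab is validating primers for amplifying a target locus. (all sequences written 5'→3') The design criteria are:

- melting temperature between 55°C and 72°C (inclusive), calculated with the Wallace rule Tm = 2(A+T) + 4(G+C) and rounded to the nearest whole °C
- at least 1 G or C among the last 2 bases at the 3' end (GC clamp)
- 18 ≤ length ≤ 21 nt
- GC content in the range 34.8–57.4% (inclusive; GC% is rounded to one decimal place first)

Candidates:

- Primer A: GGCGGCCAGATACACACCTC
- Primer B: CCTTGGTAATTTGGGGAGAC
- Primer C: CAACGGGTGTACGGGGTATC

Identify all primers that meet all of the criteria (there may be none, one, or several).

Primer B only.

Primer A (20 nt, A=5 T=2 G=5 C=8): Tm = 2·7 + 4·13 = 66°C ✓; 3' end TC has 1 G/C ✓; length 20 ✓; GC 13/20 = 65.0%, outside 34.8–57.4% ✗ — fails.
Primer B (20 nt, A=4 T=6 G=7 C=3): Tm = 2·10 + 4·10 = 60°C ✓; 3' end AC has 1 G/C ✓; length 20 ✓; GC 10/20 = 50.0% ✓ — passes.
Primer C (20 nt, A=4 T=4 G=8 C=4): Tm = 2·8 + 4·12 = 64°C ✓; 3' end TC has 1 G/C ✓; length 20 ✓; GC 12/20 = 60.0%, outside 34.8–57.4% ✗ — fails.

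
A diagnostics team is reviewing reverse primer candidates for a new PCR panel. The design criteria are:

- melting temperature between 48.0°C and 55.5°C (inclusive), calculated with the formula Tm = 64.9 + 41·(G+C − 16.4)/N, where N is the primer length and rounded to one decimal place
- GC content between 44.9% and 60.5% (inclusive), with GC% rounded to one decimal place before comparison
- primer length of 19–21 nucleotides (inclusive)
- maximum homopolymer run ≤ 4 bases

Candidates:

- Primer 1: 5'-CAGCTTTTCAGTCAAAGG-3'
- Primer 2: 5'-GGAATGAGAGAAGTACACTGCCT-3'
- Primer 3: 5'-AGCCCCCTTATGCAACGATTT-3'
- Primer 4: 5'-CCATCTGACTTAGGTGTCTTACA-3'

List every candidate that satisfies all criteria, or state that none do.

Primer 1 (18 nt, A=5 T=5 G=4 C=4): Tm = 64.9 + 41·(8 − 16.4)/18 = 45.8°C, outside 48.0–55.5°C ✗; GC 8/18 = 44.4%, outside 44.9–60.5% ✗; length 18, outside 19–21 ✗; longest run = 4 ✓ — fails.
Primer 2 (23 nt, A=8 T=4 G=7 C=4): Tm = 64.9 + 41·(11 − 16.4)/23 = 55.3°C ✓; GC 11/23 = 47.8% ✓; length 23, outside 19–21 ✗; longest run = 2 ✓ — fails.
Primer 3 (21 nt, A=5 T=6 G=3 C=7): Tm = 64.9 + 41·(10 − 16.4)/21 = 52.4°C ✓; GC 10/21 = 47.6% ✓; length 21 ✓; longest run = 5, exceeds 4 ✗ — fails.
Primer 4 (23 nt, A=5 T=8 G=4 C=6): Tm = 64.9 + 41·(10 − 16.4)/23 = 53.5°C ✓; GC 10/23 = 43.5%, outside 44.9–60.5% ✗; length 23, outside 19–21 ✗; longest run = 2 ✓ — fails.

None of the candidates satisfy all criteria.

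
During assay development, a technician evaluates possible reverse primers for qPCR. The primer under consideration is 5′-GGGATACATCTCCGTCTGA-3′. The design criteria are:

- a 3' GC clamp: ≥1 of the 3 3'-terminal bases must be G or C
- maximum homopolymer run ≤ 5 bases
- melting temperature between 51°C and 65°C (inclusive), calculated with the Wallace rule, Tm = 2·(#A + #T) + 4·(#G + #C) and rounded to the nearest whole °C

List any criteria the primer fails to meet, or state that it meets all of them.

Meets all criteria.

Base counts: A=4, T=5, G=5, C=5 (length 19).
GC clamp: 3' end TGA has 1 G/C ✓
homopolymer run: longest run = 3 ✓
Tm: Tm = 2·9 + 4·10 = 58°C ✓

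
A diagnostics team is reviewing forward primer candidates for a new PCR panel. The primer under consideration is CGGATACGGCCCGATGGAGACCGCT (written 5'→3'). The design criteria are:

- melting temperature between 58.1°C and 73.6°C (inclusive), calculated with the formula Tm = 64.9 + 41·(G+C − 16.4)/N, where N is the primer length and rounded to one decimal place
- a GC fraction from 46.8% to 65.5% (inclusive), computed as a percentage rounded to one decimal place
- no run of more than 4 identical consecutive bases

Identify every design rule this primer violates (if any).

Base counts: A=5, T=3, G=9, C=8 (length 25).
Tm: Tm = 64.9 + 41·(17 − 16.4)/25 = 65.9°C ✓
GC content: GC 17/25 = 68.0%, outside 46.8–65.5% ✗
homopolymer run: longest run = 3 ✓

Fails: GC content.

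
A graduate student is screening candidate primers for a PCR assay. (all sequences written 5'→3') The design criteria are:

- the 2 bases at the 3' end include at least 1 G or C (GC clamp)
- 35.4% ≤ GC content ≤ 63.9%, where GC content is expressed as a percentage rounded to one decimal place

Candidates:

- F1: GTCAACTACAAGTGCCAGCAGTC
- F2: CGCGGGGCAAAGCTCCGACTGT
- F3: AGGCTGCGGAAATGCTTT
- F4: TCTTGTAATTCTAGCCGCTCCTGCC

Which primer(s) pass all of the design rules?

F1 and F4.

F1 (23 nt, A=7 T=4 G=5 C=7): 3' end TC has 1 G/C ✓; GC 12/23 = 52.2% ✓ — passes.
F2 (22 nt, A=4 T=3 G=8 C=7): 3' end GT has 1 G/C ✓; GC 15/22 = 68.2%, outside 35.4–63.9% ✗ — fails.
F3 (18 nt, A=4 T=5 G=6 C=3): 3' end TT has 0 G/C, need ≥1 ✗; GC 9/18 = 50.0% ✓ — fails.
F4 (25 nt, A=3 T=9 G=4 C=9): 3' end CC has 2 G/C ✓; GC 13/25 = 52.0% ✓ — passes.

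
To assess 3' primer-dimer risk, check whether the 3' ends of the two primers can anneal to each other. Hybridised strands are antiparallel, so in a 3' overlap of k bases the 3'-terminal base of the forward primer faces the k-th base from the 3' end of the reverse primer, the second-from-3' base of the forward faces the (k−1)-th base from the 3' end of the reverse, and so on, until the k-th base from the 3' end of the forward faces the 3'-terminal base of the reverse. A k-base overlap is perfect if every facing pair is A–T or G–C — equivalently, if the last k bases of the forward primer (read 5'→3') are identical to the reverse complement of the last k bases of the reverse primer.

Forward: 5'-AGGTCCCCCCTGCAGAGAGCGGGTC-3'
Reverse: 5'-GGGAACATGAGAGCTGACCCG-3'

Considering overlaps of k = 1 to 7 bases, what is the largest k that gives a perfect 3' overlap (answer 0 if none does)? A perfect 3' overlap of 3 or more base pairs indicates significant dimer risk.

Longest perfect overlap: 6 complementary base pairs; significant dimer risk (threshold 3).

Last 7 bases (5'→3') — forward …GCGGGTC, reverse …TGACCCG.
Reverse complement of the reverse primer's last 7 bases: CGGGTCA; its first k bases are the reverse complement of the reverse primer's last k bases, so a perfect k-base overlap needs the forward primer's last k bases to equal them.
Comparing (forward last k vs required): k=1: C vs C ✓; k=2: TC vs CG ✗; k=3: GTC vs CGG ✗; k=4: GGTC vs CGGG ✗; k=5: GGGTC vs CGGGT ✗; k=6: CGGGTC vs CGGGTC ✓; k=7: GCGGGTC vs CGGGTCA ✗.
Perfect overlaps at k = 1, 6; the largest is 6.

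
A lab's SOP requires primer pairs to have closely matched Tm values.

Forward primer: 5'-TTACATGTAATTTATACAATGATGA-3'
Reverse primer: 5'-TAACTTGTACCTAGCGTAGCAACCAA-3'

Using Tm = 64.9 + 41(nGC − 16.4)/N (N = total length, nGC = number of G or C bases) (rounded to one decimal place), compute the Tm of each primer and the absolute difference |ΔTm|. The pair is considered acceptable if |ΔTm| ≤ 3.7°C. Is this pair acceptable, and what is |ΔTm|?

|ΔTm| = 10.2°C; the pair is not acceptable.

Forward: G+C = 5, N = 25 → Tm = 64.9 + 41·(5 − 16.4)/25 = 46.2°C.
Reverse: G+C = 11, N = 26 → Tm = 64.9 + 41·(11 − 16.4)/26 = 56.4°C.
|ΔTm| = |46.2 − 56.4| = 10.2°C, > 3.7°C.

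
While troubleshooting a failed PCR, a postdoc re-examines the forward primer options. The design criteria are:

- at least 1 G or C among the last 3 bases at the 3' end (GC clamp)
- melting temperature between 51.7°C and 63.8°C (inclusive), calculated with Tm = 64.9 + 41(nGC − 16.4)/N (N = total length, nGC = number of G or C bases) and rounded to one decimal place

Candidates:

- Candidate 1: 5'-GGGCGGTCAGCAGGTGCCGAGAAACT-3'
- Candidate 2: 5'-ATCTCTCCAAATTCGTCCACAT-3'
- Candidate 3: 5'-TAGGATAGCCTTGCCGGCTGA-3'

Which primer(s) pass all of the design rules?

Candidate 1 (26 nt, A=6 T=3 G=11 C=6): 3' end ACT has 1 G/C ✓; Tm = 64.9 + 41·(17 − 16.4)/26 = 65.8°C, outside 51.7–63.8°C ✗ — fails.
Candidate 2 (22 nt, A=6 T=7 G=1 C=8): 3' end CAT has 1 G/C ✓; Tm = 64.9 + 41·(9 − 16.4)/22 = 51.1°C, outside 51.7–63.8°C ✗ — fails.
Candidate 3 (21 nt, A=4 T=5 G=7 C=5): 3' end TGA has 1 G/C ✓; Tm = 64.9 + 41·(12 − 16.4)/21 = 56.3°C ✓ — passes.

Candidate 3 only.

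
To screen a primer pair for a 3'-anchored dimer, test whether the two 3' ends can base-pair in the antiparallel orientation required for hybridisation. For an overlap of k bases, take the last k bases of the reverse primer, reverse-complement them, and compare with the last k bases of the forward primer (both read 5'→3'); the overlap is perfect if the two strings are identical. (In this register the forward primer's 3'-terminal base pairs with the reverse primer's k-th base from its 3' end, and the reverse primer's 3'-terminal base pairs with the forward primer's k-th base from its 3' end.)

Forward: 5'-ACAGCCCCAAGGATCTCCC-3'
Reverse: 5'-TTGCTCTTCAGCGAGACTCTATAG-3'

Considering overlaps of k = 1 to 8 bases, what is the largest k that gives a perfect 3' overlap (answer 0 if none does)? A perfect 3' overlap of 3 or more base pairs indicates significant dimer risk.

Last 8 bases (5'→3') — forward …GATCTCCC, reverse …CTCTATAG.
Reverse complement of the reverse primer's last 8 bases: CTATAGAG; its first k bases are the reverse complement of the reverse primer's last k bases, so a perfect k-base overlap needs the forward primer's last k bases to equal them.
Comparing (forward last k vs required): k=1: C vs C ✓; k=2: CC vs CT ✗; k=3: CCC vs CTA ✗; k=4: TCCC vs CTAT ✗; k=5: CTCCC vs CTATA ✗; k=6: TCTCCC vs CTATAG ✗; k=7: ATCTCCC vs CTATAGA ✗; k=8: GATCTCCC vs CTATAGAG ✗.
Only k = 1 is perfect, so the longest perfect 3' overlap is 1.

Longest perfect overlap: 1 complementary base pair; below the dimer-risk threshold (threshold 3).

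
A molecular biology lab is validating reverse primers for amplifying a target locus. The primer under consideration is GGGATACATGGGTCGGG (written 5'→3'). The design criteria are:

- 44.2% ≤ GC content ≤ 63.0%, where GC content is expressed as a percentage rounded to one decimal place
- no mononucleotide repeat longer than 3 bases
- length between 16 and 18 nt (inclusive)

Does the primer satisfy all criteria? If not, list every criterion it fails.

Fails: GC content.

Base counts: A=3, T=3, G=9, C=2 (length 17).
GC content: GC 11/17 = 64.7%, outside 44.2–63.0% ✗
homopolymer run: longest run = 3 ✓
length: length 17 ✓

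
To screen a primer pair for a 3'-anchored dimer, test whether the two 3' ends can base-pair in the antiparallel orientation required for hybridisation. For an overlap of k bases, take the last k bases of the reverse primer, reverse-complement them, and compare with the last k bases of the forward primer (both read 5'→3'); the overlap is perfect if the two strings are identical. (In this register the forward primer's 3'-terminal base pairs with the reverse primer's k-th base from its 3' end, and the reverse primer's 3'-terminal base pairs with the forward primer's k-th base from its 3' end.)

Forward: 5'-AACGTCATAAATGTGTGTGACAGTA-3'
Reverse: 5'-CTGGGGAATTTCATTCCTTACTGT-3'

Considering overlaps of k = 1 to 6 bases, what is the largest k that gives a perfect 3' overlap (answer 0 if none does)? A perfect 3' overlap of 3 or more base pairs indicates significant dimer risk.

Longest perfect overlap: 6 complementary base pairs; significant dimer risk (threshold 3).

Last 6 bases (5'→3') — forward …ACAGTA, reverse …TACTGT.
Reverse complement of the reverse primer's last 6 bases: ACAGTA; its first k bases are the reverse complement of the reverse primer's last k bases, so a perfect k-base overlap needs the forward primer's last k bases to equal them.
Comparing (forward last k vs required): k=1: A vs A ✓; k=2: TA vs AC ✗; k=3: GTA vs ACA ✗; k=4: AGTA vs ACAG ✗; k=5: CAGTA vs ACAGT ✗; k=6: ACAGTA vs ACAGTA ✓.
Perfect overlaps at k = 1, 6; the largest is 6.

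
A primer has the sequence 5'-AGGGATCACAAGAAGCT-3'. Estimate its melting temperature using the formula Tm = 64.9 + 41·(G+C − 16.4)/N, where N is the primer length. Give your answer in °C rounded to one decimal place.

44.6°C

Base counts: A=7, T=2, G=5, C=3; G+C = 8, N = 17.
Tm = 64.9 + 41·(8 − 16.4)/17 = 64.9 + -344.40/17 = 44.6°C.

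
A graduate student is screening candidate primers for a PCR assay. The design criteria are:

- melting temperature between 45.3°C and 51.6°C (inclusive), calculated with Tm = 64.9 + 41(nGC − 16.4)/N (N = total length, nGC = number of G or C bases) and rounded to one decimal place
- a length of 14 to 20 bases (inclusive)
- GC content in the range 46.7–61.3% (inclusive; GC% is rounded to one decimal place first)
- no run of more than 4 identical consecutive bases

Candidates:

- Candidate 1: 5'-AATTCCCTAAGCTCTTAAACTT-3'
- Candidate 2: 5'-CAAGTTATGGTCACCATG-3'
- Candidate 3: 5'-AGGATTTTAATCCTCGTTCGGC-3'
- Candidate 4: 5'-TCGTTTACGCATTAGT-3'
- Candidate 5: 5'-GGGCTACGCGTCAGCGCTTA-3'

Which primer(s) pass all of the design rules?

None of the candidates satisfy all criteria.

Candidate 1 (22 nt, A=7 T=8 G=1 C=6): Tm = 64.9 + 41·(7 − 16.4)/22 = 47.4°C ✓; length 22, outside 14–20 ✗; GC 7/22 = 31.8%, outside 46.7–61.3% ✗; longest run = 3 ✓ — fails.
Candidate 2 (18 nt, A=5 T=5 G=4 C=4): Tm = 64.9 + 41·(8 − 16.4)/18 = 45.8°C ✓; length 18 ✓; GC 8/18 = 44.4%, outside 46.7–61.3% ✗; longest run = 2 ✓ — fails.
Candidate 3 (22 nt, A=4 T=8 G=5 C=5): Tm = 64.9 + 41·(10 − 16.4)/22 = 53.0°C, outside 45.3–51.6°C ✗; length 22, outside 14–20 ✗; GC 10/22 = 45.5%, outside 46.7–61.3% ✗; longest run = 4 ✓ — fails.
Candidate 4 (16 nt, A=3 T=7 G=3 C=3): Tm = 64.9 + 41·(6 − 16.4)/16 = 38.3°C, outside 45.3–51.6°C ✗; length 16 ✓; GC 6/16 = 37.5%, outside 46.7–61.3% ✗; longest run = 3 ✓ — fails.
Candidate 5 (20 nt, A=3 T=4 G=7 C=6): Tm = 64.9 + 41·(13 − 16.4)/20 = 57.9°C, outside 45.3–51.6°C ✗; length 20 ✓; GC 13/20 = 65.0%, outside 46.7–61.3% ✗; longest run = 3 ✓ — fails.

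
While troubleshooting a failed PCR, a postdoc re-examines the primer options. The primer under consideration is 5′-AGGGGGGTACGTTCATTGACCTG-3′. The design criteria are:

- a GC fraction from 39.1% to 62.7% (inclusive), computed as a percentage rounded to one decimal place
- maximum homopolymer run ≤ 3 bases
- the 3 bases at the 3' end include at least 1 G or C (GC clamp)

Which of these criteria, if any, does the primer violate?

Fails: homopolymer run.

Base counts: A=4, T=6, G=9, C=4 (length 23).
GC content: GC 13/23 = 56.5% ✓
homopolymer run: longest run = 6, exceeds 3 ✗
GC clamp: 3' end CTG has 2 G/C ✓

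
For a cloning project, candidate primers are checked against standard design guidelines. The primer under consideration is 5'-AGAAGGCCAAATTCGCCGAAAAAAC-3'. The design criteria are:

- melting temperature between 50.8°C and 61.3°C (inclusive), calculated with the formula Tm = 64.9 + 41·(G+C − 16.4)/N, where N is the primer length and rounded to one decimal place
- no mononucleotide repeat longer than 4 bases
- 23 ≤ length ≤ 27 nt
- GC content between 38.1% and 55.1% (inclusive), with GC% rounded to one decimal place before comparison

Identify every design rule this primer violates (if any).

Fails: homopolymer run.

Base counts: A=12, T=2, G=5, C=6 (length 25).
Tm: Tm = 64.9 + 41·(11 − 16.4)/25 = 56.0°C ✓
homopolymer run: longest run = 6, exceeds 4 ✗
length: length 25 ✓
GC content: GC 11/25 = 44.0% ✓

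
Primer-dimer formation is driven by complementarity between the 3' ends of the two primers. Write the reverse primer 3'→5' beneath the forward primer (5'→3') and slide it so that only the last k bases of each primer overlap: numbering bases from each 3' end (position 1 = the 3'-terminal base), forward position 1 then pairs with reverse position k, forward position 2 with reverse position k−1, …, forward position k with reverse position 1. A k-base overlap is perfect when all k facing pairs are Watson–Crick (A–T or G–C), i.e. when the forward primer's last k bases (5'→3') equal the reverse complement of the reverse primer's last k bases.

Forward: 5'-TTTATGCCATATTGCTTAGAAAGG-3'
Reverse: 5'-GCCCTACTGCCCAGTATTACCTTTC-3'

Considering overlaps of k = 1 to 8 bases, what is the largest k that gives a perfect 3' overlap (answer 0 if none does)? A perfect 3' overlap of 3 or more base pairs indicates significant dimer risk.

Longest perfect overlap: 6 complementary base pairs; significant dimer risk (threshold 3).

Last 8 bases (5'→3') — forward …TAGAAAGG, reverse …TACCTTTC.
Reverse complement of the reverse primer's last 8 bases: GAAAGGTA; its first k bases are the reverse complement of the reverse primer's last k bases, so a perfect k-base overlap needs the forward primer's last k bases to equal them.
Comparing (forward last k vs required): k=1: G vs G ✓; k=2: GG vs GA ✗; k=3: AGG vs GAA ✗; k=4: AAGG vs GAAA ✗; k=5: AAAGG vs GAAAG ✗; k=6: GAAAGG vs GAAAGG ✓; k=7: AGAAAGG vs GAAAGGT ✗; k=8: TAGAAAGG vs GAAAGGTA ✗.
Perfect overlaps at k = 1, 6; the largest is 6.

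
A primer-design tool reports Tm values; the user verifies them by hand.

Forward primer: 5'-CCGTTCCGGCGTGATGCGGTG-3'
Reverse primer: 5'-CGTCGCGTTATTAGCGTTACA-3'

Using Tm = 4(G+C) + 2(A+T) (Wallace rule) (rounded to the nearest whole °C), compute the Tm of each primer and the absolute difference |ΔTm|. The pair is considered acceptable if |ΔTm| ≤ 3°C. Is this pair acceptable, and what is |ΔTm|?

|ΔTm| = 10°C; the pair is not acceptable.

Forward: A=1 T=5 G=9 C=6 → Tm = 2·6 + 4·15 = 72°C.
Reverse: A=4 T=7 G=5 C=5 → Tm = 2·11 + 4·10 = 62°C.
|ΔTm| = |72 − 62| = 10°C, > 3°C.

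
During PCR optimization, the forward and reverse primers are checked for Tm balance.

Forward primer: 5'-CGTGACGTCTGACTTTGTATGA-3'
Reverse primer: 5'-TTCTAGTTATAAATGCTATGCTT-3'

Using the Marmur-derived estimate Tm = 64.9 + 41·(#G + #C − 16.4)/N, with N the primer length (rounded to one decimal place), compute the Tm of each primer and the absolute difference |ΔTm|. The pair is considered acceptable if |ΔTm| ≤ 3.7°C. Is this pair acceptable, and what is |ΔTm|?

|ΔTm| = 6.6°C; the pair is not acceptable.

Forward: G+C = 10, N = 22 → Tm = 64.9 + 41·(10 − 16.4)/22 = 53.0°C.
Reverse: G+C = 6, N = 23 → Tm = 64.9 + 41·(6 − 16.4)/23 = 46.4°C.
|ΔTm| = |53.0 − 46.4| = 6.6°C, > 3.7°C.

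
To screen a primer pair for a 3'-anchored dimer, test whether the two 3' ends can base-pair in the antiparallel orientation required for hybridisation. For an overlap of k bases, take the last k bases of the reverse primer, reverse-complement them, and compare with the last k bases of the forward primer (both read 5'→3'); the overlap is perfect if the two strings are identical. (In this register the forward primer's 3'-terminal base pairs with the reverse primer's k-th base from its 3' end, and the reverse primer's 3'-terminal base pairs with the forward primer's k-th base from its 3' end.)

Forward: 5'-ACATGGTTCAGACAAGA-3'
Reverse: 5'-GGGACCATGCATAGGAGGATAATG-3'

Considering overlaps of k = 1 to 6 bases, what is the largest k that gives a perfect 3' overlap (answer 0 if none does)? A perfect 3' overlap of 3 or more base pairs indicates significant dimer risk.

Longest perfect overlap: 0 complementary base pairs; below the dimer-risk threshold (threshold 3).

Last 6 bases (5'→3') — forward …ACAAGA, reverse …ATAATG.
Reverse complement of the reverse primer's last 6 bases: CATTAT; its first k bases are the reverse complement of the reverse primer's last k bases, so a perfect k-base overlap needs the forward primer's last k bases to equal them.
Comparing (forward last k vs required): k=1: A vs C ✗; k=2: GA vs CA ✗; k=3: AGA vs CAT ✗; k=4: AAGA vs CATT ✗; k=5: CAAGA vs CATTA ✗; k=6: ACAAGA vs CATTAT ✗.
No overlap length from 1 to 6 is perfect, so the longest perfect 3' overlap is 0.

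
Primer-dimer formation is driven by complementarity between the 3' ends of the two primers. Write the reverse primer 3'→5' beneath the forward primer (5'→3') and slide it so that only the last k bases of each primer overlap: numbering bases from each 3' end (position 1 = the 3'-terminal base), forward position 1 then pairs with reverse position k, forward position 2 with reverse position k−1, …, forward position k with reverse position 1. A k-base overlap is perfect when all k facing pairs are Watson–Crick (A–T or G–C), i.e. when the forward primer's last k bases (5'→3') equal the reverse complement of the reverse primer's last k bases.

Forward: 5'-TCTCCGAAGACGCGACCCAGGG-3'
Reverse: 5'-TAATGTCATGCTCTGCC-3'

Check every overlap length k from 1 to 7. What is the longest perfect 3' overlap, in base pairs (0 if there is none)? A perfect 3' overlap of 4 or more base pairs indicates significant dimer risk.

Longest perfect overlap: 2 complementary base pairs; below the dimer-risk threshold (threshold 4).

Last 7 bases (5'→3') — forward …CCCAGGG, reverse …CTCTGCC.
Reverse complement of the reverse primer's last 7 bases: GGCAGAG; its first k bases are the reverse complement of the reverse primer's last k bases, so a perfect k-base overlap needs the forward primer's last k bases to equal them.
Comparing (forward last k vs required): k=1: G vs G ✓; k=2: GG vs GG ✓; k=3: GGG vs GGC ✗; k=4: AGGG vs GGCA ✗; k=5: CAGGG vs GGCAG ✗; k=6: CCAGGG vs GGCAGA ✗; k=7: CCCAGGG vs GGCAGAG ✗.
Perfect overlaps at k = 1, 2; the largest is 2.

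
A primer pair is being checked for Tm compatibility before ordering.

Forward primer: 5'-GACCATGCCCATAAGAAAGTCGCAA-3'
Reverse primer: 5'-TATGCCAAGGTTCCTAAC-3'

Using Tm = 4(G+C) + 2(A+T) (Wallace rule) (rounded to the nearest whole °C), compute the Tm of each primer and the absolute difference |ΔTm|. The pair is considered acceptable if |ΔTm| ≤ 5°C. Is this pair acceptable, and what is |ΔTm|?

|ΔTm| = 22°C; the pair is not acceptable.

Forward: A=10 T=3 G=5 C=7 → Tm = 2·13 + 4·12 = 74°C.
Reverse: A=5 T=5 G=3 C=5 → Tm = 2·10 + 4·8 = 52°C.
|ΔTm| = |74 − 52| = 22°C, > 5°C.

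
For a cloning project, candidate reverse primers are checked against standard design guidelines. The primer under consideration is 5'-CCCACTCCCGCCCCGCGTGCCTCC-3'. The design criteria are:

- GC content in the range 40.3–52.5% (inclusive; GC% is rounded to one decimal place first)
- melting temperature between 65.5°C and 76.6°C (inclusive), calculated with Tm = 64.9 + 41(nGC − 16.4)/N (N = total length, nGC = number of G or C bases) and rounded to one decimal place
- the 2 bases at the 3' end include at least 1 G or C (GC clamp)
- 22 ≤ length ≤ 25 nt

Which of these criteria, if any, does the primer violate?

Fails: GC content.

Base counts: A=1, T=3, G=4, C=16 (length 24).
GC content: GC 20/24 = 83.3%, outside 40.3–52.5% ✗
Tm: Tm = 64.9 + 41·(20 − 16.4)/24 = 71.1°C ✓
GC clamp: 3' end CC has 2 G/C ✓
length: length 24 ✓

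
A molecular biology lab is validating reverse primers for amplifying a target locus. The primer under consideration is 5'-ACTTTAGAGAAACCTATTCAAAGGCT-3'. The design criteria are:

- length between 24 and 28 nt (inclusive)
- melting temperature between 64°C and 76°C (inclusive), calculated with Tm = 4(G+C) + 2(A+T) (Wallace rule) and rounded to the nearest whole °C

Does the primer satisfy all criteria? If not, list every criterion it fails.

Base counts: A=10, T=7, G=4, C=5 (length 26).
length: length 26 ✓
Tm: Tm = 2·17 + 4·9 = 70°C ✓

Meets all criteria.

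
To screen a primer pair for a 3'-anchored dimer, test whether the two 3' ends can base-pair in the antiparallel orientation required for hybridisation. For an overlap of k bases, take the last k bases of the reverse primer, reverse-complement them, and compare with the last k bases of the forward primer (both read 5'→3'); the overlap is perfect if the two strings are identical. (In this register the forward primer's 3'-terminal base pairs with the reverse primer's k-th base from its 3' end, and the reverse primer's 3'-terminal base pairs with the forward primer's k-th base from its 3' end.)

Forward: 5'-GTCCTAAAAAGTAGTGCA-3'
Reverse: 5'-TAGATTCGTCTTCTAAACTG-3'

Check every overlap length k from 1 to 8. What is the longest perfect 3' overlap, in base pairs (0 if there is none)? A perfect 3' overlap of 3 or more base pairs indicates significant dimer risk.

Longest perfect overlap: 2 complementary base pairs; below the dimer-risk threshold (threshold 3).

Last 8 bases (5'→3') — forward …GTAGTGCA, reverse …CTAAACTG.
Reverse complement of the reverse primer's last 8 bases: CAGTTTAG; its first k bases are the reverse complement of the reverse primer's last k bases, so a perfect k-base overlap needs the forward primer's last k bases to equal them.
Comparing (forward last k vs required): k=1: A vs C ✗; k=2: CA vs CA ✓; k=3: GCA vs CAG ✗; k=4: TGCA vs CAGT ✗; k=5: GTGCA vs CAGTT ✗; k=6: AGTGCA vs CAGTTT ✗; k=7: TAGTGCA vs CAGTTTA ✗; k=8: GTAGTGCA vs CAGTTTAG ✗.
Only k = 2 is perfect, so the longest perfect 3' overlap is 2.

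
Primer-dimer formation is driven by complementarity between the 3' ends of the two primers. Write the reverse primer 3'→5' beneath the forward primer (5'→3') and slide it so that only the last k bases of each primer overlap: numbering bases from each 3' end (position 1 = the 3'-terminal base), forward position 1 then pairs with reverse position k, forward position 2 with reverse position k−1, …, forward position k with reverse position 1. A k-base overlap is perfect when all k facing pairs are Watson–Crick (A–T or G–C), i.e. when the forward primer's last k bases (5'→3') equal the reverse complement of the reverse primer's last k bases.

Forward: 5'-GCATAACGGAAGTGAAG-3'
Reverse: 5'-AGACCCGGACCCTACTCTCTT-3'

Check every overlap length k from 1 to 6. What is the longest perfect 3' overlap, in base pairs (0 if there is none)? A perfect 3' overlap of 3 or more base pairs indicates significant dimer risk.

Last 6 bases (5'→3') — forward …GTGAAG, reverse …TCTCTT.
Reverse complement of the reverse primer's last 6 bases: AAGAGA; its first k bases are the reverse complement of the reverse primer's last k bases, so a perfect k-base overlap needs the forward primer's last k bases to equal them.
Comparing (forward last k vs required): k=1: G vs A ✗; k=2: AG vs AA ✗; k=3: AAG vs AAG ✓; k=4: GAAG vs AAGA ✗; k=5: TGAAG vs AAGAG ✗; k=6: GTGAAG vs AAGAGA ✗.
Only k = 3 is perfect, so the longest perfect 3' overlap is 3.

Longest perfect overlap: 3 complementary base pairs; significant dimer risk (threshold 3).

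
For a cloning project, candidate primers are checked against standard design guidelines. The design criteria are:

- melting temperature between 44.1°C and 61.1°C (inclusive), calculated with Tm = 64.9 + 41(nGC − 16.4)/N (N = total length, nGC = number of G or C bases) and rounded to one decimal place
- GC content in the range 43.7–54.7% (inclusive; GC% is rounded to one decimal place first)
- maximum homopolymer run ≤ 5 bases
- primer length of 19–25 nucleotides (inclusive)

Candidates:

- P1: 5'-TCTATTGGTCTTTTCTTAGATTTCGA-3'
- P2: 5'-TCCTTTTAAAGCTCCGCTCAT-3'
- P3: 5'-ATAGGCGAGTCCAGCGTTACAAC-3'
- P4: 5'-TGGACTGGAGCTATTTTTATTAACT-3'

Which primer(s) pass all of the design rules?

P1 (26 nt, A=4 T=14 G=4 C=4): Tm = 64.9 + 41·(8 − 16.4)/26 = 51.7°C ✓; GC 8/26 = 30.8%, outside 43.7–54.7% ✗; longest run = 4 ✓; length 26, outside 19–25 ✗ — fails.
P2 (21 nt, A=4 T=8 G=2 C=7): Tm = 64.9 + 41·(9 − 16.4)/21 = 50.5°C ✓; GC 9/21 = 42.9%, outside 43.7–54.7% ✗; longest run = 4 ✓; length 21 ✓ — fails.
P3 (23 nt, A=7 T=4 G=6 C=6): Tm = 64.9 + 41·(12 − 16.4)/23 = 57.1°C ✓; GC 12/23 = 52.2% ✓; longest run = 2 ✓; length 23 ✓ — passes.
P4 (25 nt, A=6 T=11 G=5 C=3): Tm = 64.9 + 41·(8 − 16.4)/25 = 51.1°C ✓; GC 8/25 = 32.0%, outside 43.7–54.7% ✗; longest run = 5 ✓; length 25 ✓ — fails.

P3 only.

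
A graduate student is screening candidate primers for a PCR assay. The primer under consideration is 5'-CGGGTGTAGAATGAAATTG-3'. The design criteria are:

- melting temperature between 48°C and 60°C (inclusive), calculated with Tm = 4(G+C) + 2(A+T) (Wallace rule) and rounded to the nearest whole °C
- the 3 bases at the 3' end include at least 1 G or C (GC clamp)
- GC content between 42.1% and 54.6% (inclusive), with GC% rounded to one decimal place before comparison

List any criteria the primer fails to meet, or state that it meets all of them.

Base counts: A=6, T=5, G=7, C=1 (length 19).
Tm: Tm = 2·11 + 4·8 = 54°C ✓
GC clamp: 3' end TTG has 1 G/C ✓
GC content: GC 8/19 = 42.1% ✓

Meets all criteria.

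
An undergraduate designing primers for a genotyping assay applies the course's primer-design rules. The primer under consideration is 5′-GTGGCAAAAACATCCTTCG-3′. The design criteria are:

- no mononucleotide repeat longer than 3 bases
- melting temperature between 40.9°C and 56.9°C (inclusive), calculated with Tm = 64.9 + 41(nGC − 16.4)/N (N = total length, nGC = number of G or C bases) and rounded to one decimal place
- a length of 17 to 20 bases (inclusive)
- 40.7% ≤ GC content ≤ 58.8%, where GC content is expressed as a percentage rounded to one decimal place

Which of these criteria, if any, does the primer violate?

Base counts: A=6, T=4, G=4, C=5 (length 19).
homopolymer run: longest run = 5, exceeds 3 ✗
Tm: Tm = 64.9 + 41·(9 − 16.4)/19 = 48.9°C ✓
length: length 19 ✓
GC content: GC 9/19 = 47.4% ✓

Fails: homopolymer run.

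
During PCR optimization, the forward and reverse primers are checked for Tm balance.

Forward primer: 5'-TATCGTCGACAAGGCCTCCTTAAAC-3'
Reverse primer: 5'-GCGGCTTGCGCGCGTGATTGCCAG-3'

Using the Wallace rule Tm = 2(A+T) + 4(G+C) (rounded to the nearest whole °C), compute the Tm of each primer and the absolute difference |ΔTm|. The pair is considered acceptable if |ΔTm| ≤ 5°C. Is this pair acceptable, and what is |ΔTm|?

|ΔTm| = 8°C; the pair is not acceptable.

Forward: A=7 T=6 G=4 C=8 → Tm = 2·13 + 4·12 = 74°C.
Reverse: A=2 T=5 G=10 C=7 → Tm = 2·7 + 4·17 = 82°C.
|ΔTm| = |74 − 82| = 8°C, > 5°C.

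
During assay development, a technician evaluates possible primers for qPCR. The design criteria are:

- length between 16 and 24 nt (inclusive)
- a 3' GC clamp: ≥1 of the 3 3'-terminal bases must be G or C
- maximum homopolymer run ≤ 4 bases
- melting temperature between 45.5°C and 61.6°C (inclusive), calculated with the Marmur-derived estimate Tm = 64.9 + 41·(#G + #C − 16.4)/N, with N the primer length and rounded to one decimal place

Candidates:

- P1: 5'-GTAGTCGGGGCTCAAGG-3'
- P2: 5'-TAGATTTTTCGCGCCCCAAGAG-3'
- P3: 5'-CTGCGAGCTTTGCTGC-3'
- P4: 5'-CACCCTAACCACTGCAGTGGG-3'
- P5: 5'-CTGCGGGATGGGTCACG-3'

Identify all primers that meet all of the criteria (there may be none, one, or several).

P1, P3, P4 and P5.

P1 (17 nt, A=3 T=3 G=8 C=3): length 17 ✓; 3' end AGG has 2 G/C ✓; longest run = 4 ✓; Tm = 64.9 + 41·(11 − 16.4)/17 = 51.9°C ✓ — passes.
P2 (22 nt, A=5 T=6 G=5 C=6): length 22 ✓; 3' end GAG has 2 G/C ✓; longest run = 5, exceeds 4 ✗; Tm = 64.9 + 41·(11 − 16.4)/22 = 54.8°C ✓ — fails.
P3 (16 nt, A=1 T=5 G=5 C=5): length 16 ✓; 3' end TGC has 2 G/C ✓; longest run = 3 ✓; Tm = 64.9 + 41·(10 − 16.4)/16 = 48.5°C ✓ — passes.
P4 (21 nt, A=5 T=3 G=5 C=8): length 21 ✓; 3' end GGG has 3 G/C ✓; longest run = 3 ✓; Tm = 64.9 + 41·(13 − 16.4)/21 = 58.3°C ✓ — passes.
P5 (17 nt, A=2 T=3 G=8 C=4): length 17 ✓; 3' end ACG has 2 G/C ✓; longest run = 3 ✓; Tm = 64.9 + 41·(12 − 16.4)/17 = 54.3°C ✓ — passes.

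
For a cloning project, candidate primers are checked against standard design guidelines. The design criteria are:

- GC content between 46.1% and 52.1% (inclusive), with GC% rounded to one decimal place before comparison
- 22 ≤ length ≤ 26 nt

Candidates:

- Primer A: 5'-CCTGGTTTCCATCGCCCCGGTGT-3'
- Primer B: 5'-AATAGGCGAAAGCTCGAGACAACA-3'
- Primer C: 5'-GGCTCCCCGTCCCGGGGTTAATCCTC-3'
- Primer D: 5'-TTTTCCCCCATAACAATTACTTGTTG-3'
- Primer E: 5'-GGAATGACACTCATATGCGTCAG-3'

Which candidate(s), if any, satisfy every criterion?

Primer A (23 nt, A=1 T=7 G=6 C=9): GC 15/23 = 65.2%, outside 46.1–52.1% ✗; length 23 ✓ — fails.
Primer B (24 nt, A=11 T=2 G=6 C=5): GC 11/24 = 45.8%, outside 46.1–52.1% ✗; length 24 ✓ — fails.
Primer C (26 nt, A=2 T=6 G=7 C=11): GC 18/26 = 69.2%, outside 46.1–52.1% ✗; length 26 ✓ — fails.
Primer D (26 nt, A=6 T=11 G=2 C=7): GC 9/26 = 34.6%, outside 46.1–52.1% ✗; length 26 ✓ — fails.
Primer E (23 nt, A=7 T=5 G=6 C=5): GC 11/23 = 47.8% ✓; length 23 ✓ — passes.

Primer E only.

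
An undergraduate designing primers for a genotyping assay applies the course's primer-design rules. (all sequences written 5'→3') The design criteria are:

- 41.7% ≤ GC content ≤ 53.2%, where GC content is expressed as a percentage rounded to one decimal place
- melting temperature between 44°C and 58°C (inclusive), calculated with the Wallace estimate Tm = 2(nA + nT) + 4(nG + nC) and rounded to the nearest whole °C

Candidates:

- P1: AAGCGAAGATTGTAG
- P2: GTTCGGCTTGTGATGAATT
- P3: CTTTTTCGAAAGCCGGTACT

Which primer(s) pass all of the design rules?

P1 (15 nt, A=6 T=3 G=5 C=1): GC 6/15 = 40.0%, outside 41.7–53.2% ✗; Tm = 2·9 + 4·6 = 42°C, outside 44–58°C ✗ — fails.
P2 (19 nt, A=3 T=8 G=6 C=2): GC 8/19 = 42.1% ✓; Tm = 2·11 + 4·8 = 54°C ✓ — passes.
P3 (20 nt, A=4 T=7 G=4 C=5): GC 9/20 = 45.0% ✓; Tm = 2·11 + 4·9 = 58°C ✓ — passes.

P2 and P3.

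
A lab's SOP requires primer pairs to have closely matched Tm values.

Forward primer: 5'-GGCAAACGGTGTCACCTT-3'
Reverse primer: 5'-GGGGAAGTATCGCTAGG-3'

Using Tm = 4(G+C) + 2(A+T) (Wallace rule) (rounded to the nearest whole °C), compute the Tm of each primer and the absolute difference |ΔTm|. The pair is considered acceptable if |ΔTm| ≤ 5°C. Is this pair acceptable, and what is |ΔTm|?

Forward: A=4 T=4 G=5 C=5 → Tm = 2·8 + 4·10 = 56°C.
Reverse: A=4 T=3 G=8 C=2 → Tm = 2·7 + 4·10 = 54°C.
|ΔTm| = |56 − 54| = 2°C, ≤ 5°C.

|ΔTm| = 2°C; the pair is acceptable.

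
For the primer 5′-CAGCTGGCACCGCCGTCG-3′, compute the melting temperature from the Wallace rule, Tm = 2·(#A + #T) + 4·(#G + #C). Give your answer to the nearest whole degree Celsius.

64°C

Base counts: A=2, T=2, G=6, C=8 (length 18).
Tm = 2·(2+2) + 4·(6+8) = 2·4 + 4·14 = 8 + 56 = 64°C.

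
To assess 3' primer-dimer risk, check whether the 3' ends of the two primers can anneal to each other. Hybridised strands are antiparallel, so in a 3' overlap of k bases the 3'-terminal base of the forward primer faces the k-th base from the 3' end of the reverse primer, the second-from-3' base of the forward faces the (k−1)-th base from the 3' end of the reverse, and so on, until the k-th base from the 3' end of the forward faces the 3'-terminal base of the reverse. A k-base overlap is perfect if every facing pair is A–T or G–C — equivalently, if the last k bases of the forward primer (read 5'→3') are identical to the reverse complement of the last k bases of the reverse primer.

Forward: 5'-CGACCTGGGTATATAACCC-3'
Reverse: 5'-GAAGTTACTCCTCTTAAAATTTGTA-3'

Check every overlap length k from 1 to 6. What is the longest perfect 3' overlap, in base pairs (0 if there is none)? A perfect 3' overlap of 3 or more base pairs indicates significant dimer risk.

Longest perfect overlap: 0 complementary base pairs; below the dimer-risk threshold (threshold 3).

Last 6 bases (5'→3') — forward …TAACCC, reverse …TTTGTA.
Reverse complement of the reverse primer's last 6 bases: TACAAA; its first k bases are the reverse complement of the reverse primer's last k bases, so a perfect k-base overlap needs the forward primer's last k bases to equal them.
Comparing (forward last k vs required): k=1: C vs T ✗; k=2: CC vs TA ✗; k=3: CCC vs TAC ✗; k=4: ACCC vs TACA ✗; k=5: AACCC vs TACAA ✗; k=6: TAACCC vs TACAAA ✗.
No overlap length from 1 to 6 is perfect, so the longest perfect 3' overlap is 0.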